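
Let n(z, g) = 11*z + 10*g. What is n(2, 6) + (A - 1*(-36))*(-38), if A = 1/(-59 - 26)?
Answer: -109272/85 ≈ -1285.6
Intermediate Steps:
A = -1/85 (A = 1/(-85) = -1/85 ≈ -0.011765)
n(z, g) = 10*g + 11*z
n(2, 6) + (A - 1*(-36))*(-38) = (10*6 + 11*2) + (-1/85 - 1*(-36))*(-38) = (60 + 22) + (-1/85 + 36)*(-38) = 82 + (3059/85)*(-38) = 82 - 116242/85 = -109272/85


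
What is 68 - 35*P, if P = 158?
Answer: -5462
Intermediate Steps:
68 - 35*P = 68 - 35*158 = 68 - 5530 = -5462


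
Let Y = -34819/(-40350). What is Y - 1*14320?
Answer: -577777181/40350 ≈ -14319.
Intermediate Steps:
Y = 34819/40350 (Y = -34819*(-1/40350) = 34819/40350 ≈ 0.86292)
Y - 1*14320 = 34819/40350 - 1*14320 = 34819/40350 - 14320 = -577777181/40350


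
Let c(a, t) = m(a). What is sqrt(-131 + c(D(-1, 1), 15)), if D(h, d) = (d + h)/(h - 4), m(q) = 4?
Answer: I*sqrt(127) ≈ 11.269*I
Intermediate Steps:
D(h, d) = (d + h)/(-4 + h)
c(a, t) = 4
sqrt(-131 + c(D(-1, 1), 15)) = sqrt(-131 + 4) = sqrt(-127) = I*sqrt(127)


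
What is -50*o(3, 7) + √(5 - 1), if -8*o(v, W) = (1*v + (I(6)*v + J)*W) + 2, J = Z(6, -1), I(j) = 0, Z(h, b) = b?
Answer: -21/2 ≈ -10.500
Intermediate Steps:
J = -1
o(v, W) = -¼ - v/8 + W/8 (o(v, W) = -((1*v + (0*v - 1)*W) + 2)/8 = -((v + (0 - 1)*W) + 2)/8 = -((v - W) + 2)/8 = -(2 + v - W)/8 = -¼ - v/8 + W/8)
-50*o(3, 7) + √(5 - 1) = -50*(-¼ - ⅛*3 + (⅛)*7) + √(5 - 1) = -50*(-¼ - 3/8 + 7/8) + √4 = -50*¼ + 2 = -25/2 + 2 = -21/2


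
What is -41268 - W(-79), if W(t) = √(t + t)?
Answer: -41268 - I*√158 ≈ -41268.0 - 12.57*I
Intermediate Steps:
W(t) = √2*√t (W(t) = √(2*t) = √2*√t)
-41268 - W(-79) = -41268 - √2*√(-79) = -41268 - √2*I*√79 = -41268 - I*√158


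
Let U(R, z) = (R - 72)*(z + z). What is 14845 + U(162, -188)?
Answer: -18995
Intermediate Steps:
U(R, z) = 2*z*(-72 + R) (U(R, z) = (-72 + R)*(2*z) = 2*z*(-72 + R))
14845 + U(162, -188) = 14845 + 2*(-188)*(-72 + 162) = 14845 + 2*(-188)*90 = 14845 - 33840 = -18995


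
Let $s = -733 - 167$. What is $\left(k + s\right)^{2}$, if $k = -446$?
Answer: $1811716$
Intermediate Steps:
$s = -900$
$\left(k + s\right)^{2} = \left(-446 - 900\right)^{2} = \left(-1346\right)^{2} = 1811716$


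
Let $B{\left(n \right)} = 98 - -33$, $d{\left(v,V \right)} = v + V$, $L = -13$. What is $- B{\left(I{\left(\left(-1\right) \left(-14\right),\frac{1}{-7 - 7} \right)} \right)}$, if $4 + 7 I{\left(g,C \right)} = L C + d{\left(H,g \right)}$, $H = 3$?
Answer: $-131$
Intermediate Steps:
$d{\left(v,V \right)} = V + v$
$I{\left(g,C \right)} = - \frac{1}{7} - \frac{13 C}{7} + \frac{g}{7}$ ($I{\left(g,C \right)} = - \frac{4}{7} + \frac{- 13 C + \left(g + 3\right)}{7} = - \frac{4}{7} + \frac{- 13 C + \left(3 + g\right)}{7} = - \frac{4}{7} + \frac{3 + g - 13 C}{7} = - \frac{4}{7} + \left(\frac{3}{7} - \frac{13 C}{7} + \frac{g}{7}\right) = - \frac{1}{7} - \frac{13 C}{7} + \frac{g}{7}$)
$B{\left(n \right)} = 131$ ($B{\left(n \right)} = 98 + 33 = 131$)
$- B{\left(I{\left(\left(-1\right) \left(-14\right),\frac{1}{-7 - 7} \right)} \right)} = \left(-1\right) 131 = -131$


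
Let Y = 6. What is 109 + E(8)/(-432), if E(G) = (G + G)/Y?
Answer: 17657/162 ≈ 108.99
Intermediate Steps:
E(G) = G/3 (E(G) = (G + G)/6 = (2*G)*(1/6) = G/3)
109 + E(8)/(-432) = 109 + ((1/3)*8)/(-432) = 109 + (8/3)*(-1/432) = 109 - 1/162 = 17657/162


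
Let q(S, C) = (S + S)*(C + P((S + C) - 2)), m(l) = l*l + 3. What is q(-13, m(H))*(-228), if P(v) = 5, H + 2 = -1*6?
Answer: 426816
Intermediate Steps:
H = -8 (H = -2 - 1*6 = -2 - 6 = -8)
m(l) = 3 + l² (m(l) = l² + 3 = 3 + l²)
q(S, C) = 2*S*(5 + C) (q(S, C) = (S + S)*(C + 5) = (2*S)*(5 + C) = 2*S*(5 + C))
q(-13, m(H))*(-228) = (2*(-13)*(5 + (3 + (-8)²)))*(-228) = (2*(-13)*(5 + (3 + 64)))*(-228) = (2*(-13)*(5 + 67))*(-228) = (2*(-13)*72)*(-228) = -1872*(-228) = 426816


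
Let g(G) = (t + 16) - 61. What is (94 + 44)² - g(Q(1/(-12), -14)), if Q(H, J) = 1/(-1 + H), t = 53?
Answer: 19036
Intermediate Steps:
g(G) = 8 (g(G) = (53 + 16) - 61 = 69 - 61 = 8)
(94 + 44)² - g(Q(1/(-12), -14)) = (94 + 44)² - 1*8 = 138² - 8 = 19044 - 8 = 19036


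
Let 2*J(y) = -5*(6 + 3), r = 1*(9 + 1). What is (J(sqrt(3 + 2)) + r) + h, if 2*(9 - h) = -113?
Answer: 53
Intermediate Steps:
h = 131/2 (h = 9 - 1/2*(-113) = 9 + 113/2 = 131/2 ≈ 65.500)
r = 10 (r = 1*10 = 10)
J(y) = -45/2 (J(y) = (-5*(6 + 3))/2 = (-5*9)/2 = (1/2)*(-45) = -45/2)
(J(sqrt(3 + 2)) + r) + h = (-45/2 + 10) + 131/2 = -25/2 + 131/2 = 53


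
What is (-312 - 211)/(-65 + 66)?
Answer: -523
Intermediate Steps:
(-312 - 211)/(-65 + 66) = -523/1 = -523*1 = -523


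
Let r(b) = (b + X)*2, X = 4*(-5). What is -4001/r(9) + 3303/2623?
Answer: 10567289/57706 ≈ 183.12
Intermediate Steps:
X = -20
r(b) = -40 + 2*b (r(b) = (b - 20)*2 = (-20 + b)*2 = -40 + 2*b)
-4001/r(9) + 3303/2623 = -4001/(-40 + 2*9) + 3303/2623 = -4001/(-40 + 18) + 3303*(1/2623) = -4001/(-22) + 3303/2623 = -4001*(-1/22) + 3303/2623 = 4001/22 + 3303/2623 = 10567289/57706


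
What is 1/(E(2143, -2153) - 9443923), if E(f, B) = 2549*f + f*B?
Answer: -1/8595295 ≈ -1.1634e-7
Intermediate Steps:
E(f, B) = 2549*f + B*f
1/(E(2143, -2153) - 9443923) = 1/(2143*(2549 - 2153) - 9443923) = 1/(2143*396 - 9443923) = 1/(848628 - 9443923) = 1/(-8595295) = -1/8595295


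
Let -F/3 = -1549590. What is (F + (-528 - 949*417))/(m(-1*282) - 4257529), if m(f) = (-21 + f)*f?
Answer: -4252509/4172083 ≈ -1.0193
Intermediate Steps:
m(f) = f*(-21 + f)
F = 4648770 (F = -3*(-1549590) = 4648770)
(F + (-528 - 949*417))/(m(-1*282) - 4257529) = (4648770 + (-528 - 949*417))/((-1*282)*(-21 - 1*282) - 4257529) = (4648770 + (-528 - 395733))/(-282*(-21 - 282) - 4257529) = (4648770 - 396261)/(-282*(-303) - 4257529) = 4252509/(85446 - 4257529) = 4252509/(-4172083) = 4252509*(-1/4172083) = -4252509/4172083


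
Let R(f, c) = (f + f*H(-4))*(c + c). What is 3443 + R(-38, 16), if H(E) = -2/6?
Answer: 7897/3 ≈ 2632.3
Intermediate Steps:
H(E) = -⅓ (H(E) = -2*⅙ = -⅓)
R(f, c) = 4*c*f/3 (R(f, c) = (f + f*(-⅓))*(c + c) = (f - f/3)*(2*c) = (2*f/3)*(2*c) = 4*c*f/3)
3443 + R(-38, 16) = 3443 + (4/3)*16*(-38) = 3443 - 2432/3 = 7897/3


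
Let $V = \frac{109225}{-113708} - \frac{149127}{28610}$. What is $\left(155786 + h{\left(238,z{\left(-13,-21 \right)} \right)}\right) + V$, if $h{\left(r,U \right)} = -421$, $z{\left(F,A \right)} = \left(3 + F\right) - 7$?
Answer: $\frac{252705571193017}{1626592940} \approx 1.5536 \cdot 10^{5}$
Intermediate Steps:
$z{\left(F,A \right)} = -4 + F$
$V = - \frac{10040930083}{1626592940}$ ($V = 109225 \left(- \frac{1}{113708}\right) - \frac{149127}{28610} = - \frac{109225}{113708} - \frac{149127}{28610} = - \frac{10040930083}{1626592940} \approx -6.173$)
$\left(155786 + h{\left(238,z{\left(-13,-21 \right)} \right)}\right) + V = \left(155786 - 421\right) - \frac{10040930083}{1626592940} = 155365 - \frac{10040930083}{1626592940} = \frac{252705571193017}{1626592940}$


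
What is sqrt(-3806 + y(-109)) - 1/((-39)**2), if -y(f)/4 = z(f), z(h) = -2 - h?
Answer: -1/1521 + I*sqrt(4234) ≈ -0.00065746 + 65.069*I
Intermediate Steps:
y(f) = 8 + 4*f (y(f) = -4*(-2 - f) = 8 + 4*f)
sqrt(-3806 + y(-109)) - 1/((-39)**2) = sqrt(-3806 + (8 + 4*(-109))) - 1/((-39)**2) = sqrt(-3806 + (8 - 436)) - 1/1521 = sqrt(-3806 - 428) - 1*1/1521 = sqrt(-4234) - 1/1521 = I*sqrt(4234) - 1/1521 = -1/1521 + I*sqrt(4234)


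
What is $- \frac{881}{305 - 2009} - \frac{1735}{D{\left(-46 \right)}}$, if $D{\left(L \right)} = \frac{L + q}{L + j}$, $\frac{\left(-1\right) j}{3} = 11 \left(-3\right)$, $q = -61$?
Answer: $\frac{156785587}{182328} \approx 859.91$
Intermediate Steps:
$j = 99$ ($j = - 3 \cdot 11 \left(-3\right) = \left(-3\right) \left(-33\right) = 99$)
$D{\left(L \right)} = \frac{-61 + L}{99 + L}$ ($D{\left(L \right)} = \frac{L - 61}{L + 99} = \frac{-61 + L}{99 + L}$)
$- \frac{881}{305 - 2009} - \frac{1735}{D{\left(-46 \right)}} = - \frac{881}{305 - 2009} - \frac{1735}{\frac{1}{99 - 46} \left(-61 - 46\right)} = - \frac{881}{-1704} - \frac{1735}{\frac{1}{53} \left(-107\right)} = \left(-881\right) \left(- \frac{1}{1704}\right) - \frac{1735}{\frac{1}{53} \left(-107\right)} = \frac{881}{1704} - \frac{1735}{- \frac{107}{53}} = \frac{881}{1704} - - \frac{91955}{107} = \frac{881}{1704} + \frac{91955}{107} = \frac{156785587}{182328}$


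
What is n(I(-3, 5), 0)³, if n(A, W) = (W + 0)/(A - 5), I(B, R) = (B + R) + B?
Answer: 0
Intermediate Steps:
I(B, R) = R + 2*B
n(A, W) = W/(-5 + A)
n(I(-3, 5), 0)³ = (0/(-5 + (5 + 2*(-3))))³ = (0/(-5 + (5 - 6)))³ = (0/(-5 - 1))³ = (0/(-6))³ = (0*(-⅙))³ = 0³ = 0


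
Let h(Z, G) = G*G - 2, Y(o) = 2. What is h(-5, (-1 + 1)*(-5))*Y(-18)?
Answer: -4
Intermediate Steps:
h(Z, G) = -2 + G**2 (h(Z, G) = G**2 - 2 = -2 + G**2)
h(-5, (-1 + 1)*(-5))*Y(-18) = (-2 + ((-1 + 1)*(-5))**2)*2 = (-2 + (0*(-5))**2)*2 = (-2 + 0**2)*2 = (-2 + 0)*2 = -2*2 = -4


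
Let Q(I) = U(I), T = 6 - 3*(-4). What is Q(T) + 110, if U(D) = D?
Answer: 128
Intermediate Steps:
T = 18 (T = 6 + 12 = 18)
Q(I) = I
Q(T) + 110 = 18 + 110 = 128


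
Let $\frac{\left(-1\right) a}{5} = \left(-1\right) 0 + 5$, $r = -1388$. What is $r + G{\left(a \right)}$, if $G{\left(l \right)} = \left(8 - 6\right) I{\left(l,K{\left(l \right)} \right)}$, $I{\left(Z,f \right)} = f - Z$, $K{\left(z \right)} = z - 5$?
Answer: $-1398$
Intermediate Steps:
$K{\left(z \right)} = -5 + z$
$a = -25$ ($a = - 5 \left(\left(-1\right) 0 + 5\right) = - 5 \left(0 + 5\right) = \left(-5\right) 5 = -25$)
$G{\left(l \right)} = -10$ ($G{\left(l \right)} = \left(8 - 6\right) \left(\left(-5 + l\right) - l\right) = 2 \left(-5\right) = -10$)
$r + G{\left(a \right)} = -1388 - 10 = -1398$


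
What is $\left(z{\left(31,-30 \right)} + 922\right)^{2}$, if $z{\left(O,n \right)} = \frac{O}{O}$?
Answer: $851929$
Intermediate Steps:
$z{\left(O,n \right)} = 1$
$\left(z{\left(31,-30 \right)} + 922\right)^{2} = \left(1 + 922\right)^{2} = 923^{2} = 851929$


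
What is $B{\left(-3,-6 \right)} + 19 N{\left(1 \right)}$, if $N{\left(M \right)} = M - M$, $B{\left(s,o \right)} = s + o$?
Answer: $-9$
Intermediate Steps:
$B{\left(s,o \right)} = o + s$
$N{\left(M \right)} = 0$
$B{\left(-3,-6 \right)} + 19 N{\left(1 \right)} = \left(-6 - 3\right) + 19 \cdot 0 = -9 + 0 = -9$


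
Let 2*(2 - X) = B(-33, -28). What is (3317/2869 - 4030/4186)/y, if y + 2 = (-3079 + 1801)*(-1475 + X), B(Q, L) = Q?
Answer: 89342/859799722145 ≈ 1.0391e-7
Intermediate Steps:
X = 37/2 (X = 2 - ½*(-33) = 2 + 33/2 = 37/2 ≈ 18.500)
y = 1861405 (y = -2 + (-3079 + 1801)*(-1475 + 37/2) = -2 - 1278*(-2913/2) = -2 + 1861407 = 1861405)
(3317/2869 - 4030/4186)/y = (3317/2869 - 4030/4186)/1861405 = (3317*(1/2869) - 4030*1/4186)*(1/1861405) = (3317/2869 - 155/161)*(1/1861405) = (89342/461909)*(1/1861405) = 89342/859799722145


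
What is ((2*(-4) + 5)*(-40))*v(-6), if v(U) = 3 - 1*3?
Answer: 0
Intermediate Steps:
v(U) = 0 (v(U) = 3 - 3 = 0)
((2*(-4) + 5)*(-40))*v(-6) = ((2*(-4) + 5)*(-40))*0 = ((-8 + 5)*(-40))*0 = -3*(-40)*0 = 120*0 = 0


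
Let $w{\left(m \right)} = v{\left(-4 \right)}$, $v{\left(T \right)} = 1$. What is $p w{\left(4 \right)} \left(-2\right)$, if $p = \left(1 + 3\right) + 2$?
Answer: $-12$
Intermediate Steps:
$p = 6$ ($p = 4 + 2 = 6$)
$w{\left(m \right)} = 1$
$p w{\left(4 \right)} \left(-2\right) = 6 \cdot 1 \left(-2\right) = 6 \left(-2\right) = -12$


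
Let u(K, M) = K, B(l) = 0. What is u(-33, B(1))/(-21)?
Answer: 11/7 ≈ 1.5714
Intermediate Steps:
u(-33, B(1))/(-21) = -33/(-21) = -33*(-1/21) = 11/7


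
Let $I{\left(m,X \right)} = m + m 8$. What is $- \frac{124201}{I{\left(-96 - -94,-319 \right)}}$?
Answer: $\frac{124201}{18} \approx 6900.1$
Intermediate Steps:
$I{\left(m,X \right)} = 9 m$ ($I{\left(m,X \right)} = m + 8 m = 9 m$)
$- \frac{124201}{I{\left(-96 - -94,-319 \right)}} = - \frac{124201}{9 \left(-96 - -94\right)} = - \frac{124201}{9 \left(-96 + 94\right)} = - \frac{124201}{9 \left(-2\right)} = - \frac{124201}{-18} = \left(-124201\right) \left(- \frac{1}{18}\right) = \frac{124201}{18}$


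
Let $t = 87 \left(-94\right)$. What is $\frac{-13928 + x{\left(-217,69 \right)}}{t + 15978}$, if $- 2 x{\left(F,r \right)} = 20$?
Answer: $- \frac{2323}{1300} \approx -1.7869$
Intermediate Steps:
$t = -8178$
$x{\left(F,r \right)} = -10$ ($x{\left(F,r \right)} = \left(- \frac{1}{2}\right) 20 = -10$)
$\frac{-13928 + x{\left(-217,69 \right)}}{t + 15978} = \frac{-13928 - 10}{-8178 + 15978} = - \frac{13938}{7800} = \left(-13938\right) \frac{1}{7800} = - \frac{2323}{1300}$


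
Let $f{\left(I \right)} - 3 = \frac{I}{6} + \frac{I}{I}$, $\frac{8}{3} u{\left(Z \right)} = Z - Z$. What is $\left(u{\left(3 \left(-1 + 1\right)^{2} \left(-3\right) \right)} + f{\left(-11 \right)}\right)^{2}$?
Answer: $\frac{169}{36} \approx 4.6944$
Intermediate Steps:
$u{\left(Z \right)} = 0$ ($u{\left(Z \right)} = \frac{3 \left(Z - Z\right)}{8} = \frac{3}{8} \cdot 0 = 0$)
$f{\left(I \right)} = 4 + \frac{I}{6}$ ($f{\left(I \right)} = 3 + \left(\frac{I}{6} + \frac{I}{I}\right) = 3 + \left(I \frac{1}{6} + 1\right) = 3 + \left(\frac{I}{6} + 1\right) = 3 + \left(1 + \frac{I}{6}\right) = 4 + \frac{I}{6}$)
$\left(u{\left(3 \left(-1 + 1\right)^{2} \left(-3\right) \right)} + f{\left(-11 \right)}\right)^{2} = \left(0 + \left(4 + \frac{1}{6} \left(-11\right)\right)\right)^{2} = \left(0 + \left(4 - \frac{11}{6}\right)\right)^{2} = \left(0 + \frac{13}{6}\right)^{2} = \left(\frac{13}{6}\right)^{2} = \frac{169}{36}$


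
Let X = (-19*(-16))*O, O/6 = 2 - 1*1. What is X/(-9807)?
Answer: -608/3269 ≈ -0.18599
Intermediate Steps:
O = 6 (O = 6*(2 - 1*1) = 6*(2 - 1) = 6*1 = 6)
X = 1824 (X = -19*(-16)*6 = 304*6 = 1824)
X/(-9807) = 1824/(-9807) = 1824*(-1/9807) = -608/3269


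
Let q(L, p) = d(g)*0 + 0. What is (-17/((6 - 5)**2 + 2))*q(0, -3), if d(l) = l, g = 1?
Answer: 0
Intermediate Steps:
q(L, p) = 0 (q(L, p) = 1*0 + 0 = 0 + 0 = 0)
(-17/((6 - 5)**2 + 2))*q(0, -3) = (-17/((6 - 5)**2 + 2))*0 = (-17/(1**2 + 2))*0 = (-17/(1 + 2))*0 = (-17/3)*0 = ((1/3)*(-17))*0 = -17/3*0 = 0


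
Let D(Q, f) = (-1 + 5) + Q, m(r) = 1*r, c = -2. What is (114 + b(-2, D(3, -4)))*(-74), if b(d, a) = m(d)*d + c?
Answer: -8584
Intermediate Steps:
m(r) = r
D(Q, f) = 4 + Q
b(d, a) = -2 + d**2 (b(d, a) = d*d - 2 = d**2 - 2 = -2 + d**2)
(114 + b(-2, D(3, -4)))*(-74) = (114 + (-2 + (-2)**2))*(-74) = (114 + (-2 + 4))*(-74) = (114 + 2)*(-74) = 116*(-74) = -8584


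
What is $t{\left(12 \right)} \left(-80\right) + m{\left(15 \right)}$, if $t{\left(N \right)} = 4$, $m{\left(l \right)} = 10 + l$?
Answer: $-295$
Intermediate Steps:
$t{\left(12 \right)} \left(-80\right) + m{\left(15 \right)} = 4 \left(-80\right) + \left(10 + 15\right) = -320 + 25 = -295$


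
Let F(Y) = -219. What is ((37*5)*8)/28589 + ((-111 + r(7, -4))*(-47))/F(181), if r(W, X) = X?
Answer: -154199425/6260991 ≈ -24.629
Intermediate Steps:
((37*5)*8)/28589 + ((-111 + r(7, -4))*(-47))/F(181) = ((37*5)*8)/28589 + ((-111 - 4)*(-47))/(-219) = (185*8)*(1/28589) - 115*(-47)*(-1/219) = 1480*(1/28589) + 5405*(-1/219) = 1480/28589 - 5405/219 = -154199425/6260991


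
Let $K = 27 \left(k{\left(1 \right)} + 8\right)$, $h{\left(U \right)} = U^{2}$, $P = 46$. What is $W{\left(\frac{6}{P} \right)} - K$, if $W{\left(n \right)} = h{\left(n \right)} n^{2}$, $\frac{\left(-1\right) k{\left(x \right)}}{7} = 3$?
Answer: $\frac{98224272}{279841} \approx 351.0$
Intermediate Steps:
$k{\left(x \right)} = -21$ ($k{\left(x \right)} = \left(-7\right) 3 = -21$)
$W{\left(n \right)} = n^{4}$ ($W{\left(n \right)} = n^{2} n^{2} = n^{4}$)
$K = -351$ ($K = 27 \left(-21 + 8\right) = 27 \left(-13\right) = -351$)
$W{\left(\frac{6}{P} \right)} - K = \left(\frac{6}{46}\right)^{4} - -351 = \left(6 \cdot \frac{1}{46}\right)^{4} + 351 = \left(\frac{3}{23}\right)^{4} + 351 = \frac{81}{279841} + 351 = \frac{98224272}{279841}$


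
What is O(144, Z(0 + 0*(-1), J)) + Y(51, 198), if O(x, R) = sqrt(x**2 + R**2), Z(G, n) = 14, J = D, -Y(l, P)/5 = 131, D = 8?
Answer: -655 + 2*sqrt(5233) ≈ -510.32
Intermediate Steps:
Y(l, P) = -655 (Y(l, P) = -5*131 = -655)
J = 8
O(x, R) = sqrt(R**2 + x**2)
O(144, Z(0 + 0*(-1), J)) + Y(51, 198) = sqrt(14**2 + 144**2) - 655 = sqrt(196 + 20736) - 655 = sqrt(20932) - 655 = 2*sqrt(5233) - 655 = -655 + 2*sqrt(5233)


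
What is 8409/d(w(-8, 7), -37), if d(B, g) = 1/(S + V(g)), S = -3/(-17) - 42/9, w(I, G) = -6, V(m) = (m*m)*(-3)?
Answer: -587749858/17 ≈ -3.4574e+7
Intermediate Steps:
V(m) = -3*m² (V(m) = m²*(-3) = -3*m²)
S = -229/51 (S = -3*(-1/17) - 42*⅑ = 3/17 - 14/3 = -229/51 ≈ -4.4902)
d(B, g) = 1/(-229/51 - 3*g²)
8409/d(w(-8, 7), -37) = 8409/((-51/(229 + 153*(-37)²))) = 8409/((-51/(229 + 153*1369))) = 8409/((-51/(229 + 209457))) = 8409/((-51/209686)) = 8409/((-51*1/209686)) = 8409/(-51/209686) = 8409*(-209686/51) = -587749858/17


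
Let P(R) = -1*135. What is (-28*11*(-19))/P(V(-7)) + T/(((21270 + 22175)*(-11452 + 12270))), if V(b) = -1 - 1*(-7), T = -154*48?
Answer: -20796943244/479763135 ≈ -43.348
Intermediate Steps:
T = -7392
V(b) = 6 (V(b) = -1 + 7 = 6)
P(R) = -135
(-28*11*(-19))/P(V(-7)) + T/(((21270 + 22175)*(-11452 + 12270))) = (-28*11*(-19))/(-135) - 7392*1/((-11452 + 12270)*(21270 + 22175)) = -308*(-19)*(-1/135) - 7392/(43445*818) = 5852*(-1/135) - 7392/35538010 = -5852/135 - 7392*1/35538010 = -5852/135 - 3696/17769005 = -20796943244/479763135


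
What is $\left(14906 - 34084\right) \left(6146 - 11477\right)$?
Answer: $102237918$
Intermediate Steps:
$\left(14906 - 34084\right) \left(6146 - 11477\right) = \left(-19178\right) \left(-5331\right) = 102237918$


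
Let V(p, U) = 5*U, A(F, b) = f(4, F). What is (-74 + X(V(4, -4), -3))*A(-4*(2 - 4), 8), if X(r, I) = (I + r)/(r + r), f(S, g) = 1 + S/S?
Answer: -2937/20 ≈ -146.85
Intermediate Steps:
f(S, g) = 2 (f(S, g) = 1 + 1 = 2)
A(F, b) = 2
X(r, I) = (I + r)/(2*r) (X(r, I) = (I + r)/((2*r)) = (I + r)*(1/(2*r)) = (I + r)/(2*r))
(-74 + X(V(4, -4), -3))*A(-4*(2 - 4), 8) = (-74 + (-3 + 5*(-4))/(2*((5*(-4)))))*2 = (-74 + (1/2)*(-3 - 20)/(-20))*2 = (-74 + (1/2)*(-1/20)*(-23))*2 = (-74 + 23/40)*2 = -2937/40*2 = -2937/20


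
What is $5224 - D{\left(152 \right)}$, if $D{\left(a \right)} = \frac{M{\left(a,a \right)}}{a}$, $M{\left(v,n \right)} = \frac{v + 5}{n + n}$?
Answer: $\frac{241390435}{46208} \approx 5224.0$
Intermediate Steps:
$M{\left(v,n \right)} = \frac{5 + v}{2 n}$
$D{\left(a \right)} = \frac{5 + a}{2 a^{2}}$ ($D{\left(a \right)} = \frac{\frac{1}{2} \frac{1}{a} \left(5 + a\right)}{a} = \frac{5 + a}{2 a^{2}}$)
$5224 - D{\left(152 \right)} = 5224 - \frac{5 + 152}{2 \cdot 23104} = 5224 - \frac{1}{2} \cdot \frac{1}{23104} \cdot 157 = 5224 - \frac{157}{46208} = \frac{241390435}{46208}$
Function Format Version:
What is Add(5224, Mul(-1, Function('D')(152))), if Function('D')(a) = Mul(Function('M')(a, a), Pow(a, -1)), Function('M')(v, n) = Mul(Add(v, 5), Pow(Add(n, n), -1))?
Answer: Rational(241390435, 46208) ≈ 5224.0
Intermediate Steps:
Function('M')(v, n) = Mul(Rational(1, 2), Pow(n, -1), Add(5, v)) (Function('M')(v, n) = Mul(Add(5, v), Pow(Mul(2, n), -1)) = Mul(Add(5, v), Mul(Rational(1, 2), Pow(n, -1))) = Mul(Rational(1, 2), Pow(n, -1), Add(5, v)))
Function('D')(a) = Mul(Rational(1, 2), Pow(a, -2), Add(5, a)) (Function('D')(a) = Mul(Mul(Rational(1, 2), Pow(a, -1), Add(5, a)), Pow(a, -1)) = Mul(Rational(1, 2), Pow(a, -2), Add(5, a)))
Add(5224, Mul(-1, Function('D')(152))) = Add(5224, Mul(-1, Mul(Rational(1, 2), Pow(152, -2), Add(5, 152)))) = Add(5224, Mul(-1, Mul(Rational(1, 2), Rational(1, 23104), 157))) = Add(5224, Mul(-1, Rational(157, 46208))) = Add(5224, Rational(-157, 46208)) = Rational(241390435, 46208)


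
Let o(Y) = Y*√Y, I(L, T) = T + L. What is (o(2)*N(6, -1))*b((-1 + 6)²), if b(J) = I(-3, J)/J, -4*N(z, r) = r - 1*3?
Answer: 44*√2/25 ≈ 2.4890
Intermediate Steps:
I(L, T) = L + T
N(z, r) = ¾ - r/4 (N(z, r) = -(r - 1*3)/4 = -(r - 3)/4 = -(-3 + r)/4 = ¾ - r/4)
b(J) = (-3 + J)/J
o(Y) = Y^(3/2)
(o(2)*N(6, -1))*b((-1 + 6)²) = (2^(3/2)*(¾ - ¼*(-1)))*((-3 + (-1 + 6)²)/((-1 + 6)²)) = ((2*√2)*(¾ + ¼))*((-3 + 5²)/(5²)) = ((2*√2)*1)*((-3 + 25)/25) = (2*√2)*((1/25)*22) = (2*√2)*(22/25) = 44*√2/25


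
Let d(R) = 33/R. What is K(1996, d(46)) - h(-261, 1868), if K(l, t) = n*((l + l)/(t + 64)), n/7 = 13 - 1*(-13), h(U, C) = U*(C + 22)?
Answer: 115534258/229 ≈ 5.0452e+5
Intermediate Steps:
h(U, C) = U*(22 + C)
n = 182 (n = 7*(13 - 1*(-13)) = 7*(13 + 13) = 7*26 = 182)
K(l, t) = 364*l/(64 + t) (K(l, t) = 182*((l + l)/(t + 64)) = 182*((2*l)/(64 + t)) = 182*(2*l/(64 + t)) = 364*l/(64 + t))
K(1996, d(46)) - h(-261, 1868) = 364*1996/(64 + 33/46) - (-261)*(22 + 1868) = 364*1996/(64 + 33*(1/46)) - (-261)*1890 = 364*1996/(64 + 33/46) - 1*(-493290) = 364*1996/(2977/46) + 493290 = 364*1996*(46/2977) + 493290 = 2570848/229 + 493290 = 115534258/229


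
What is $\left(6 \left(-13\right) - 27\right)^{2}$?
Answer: $11025$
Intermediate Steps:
$\left(6 \left(-13\right) - 27\right)^{2} = \left(-78 - 27\right)^{2} = \left(-105\right)^{2} = 11025$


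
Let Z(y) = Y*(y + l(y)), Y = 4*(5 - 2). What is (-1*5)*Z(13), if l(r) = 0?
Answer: -780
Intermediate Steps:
Y = 12 (Y = 4*3 = 12)
Z(y) = 12*y (Z(y) = 12*(y + 0) = 12*y)
(-1*5)*Z(13) = (-1*5)*(12*13) = -5*156 = -780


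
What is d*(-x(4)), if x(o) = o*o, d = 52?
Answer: -832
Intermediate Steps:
x(o) = o²
d*(-x(4)) = 52*(-1*4²) = 52*(-1*16) = 52*(-16) = -832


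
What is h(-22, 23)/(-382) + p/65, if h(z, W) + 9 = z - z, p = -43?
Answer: -15841/24830 ≈ -0.63798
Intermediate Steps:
h(z, W) = -9 (h(z, W) = -9 + (z - z) = -9 + 0 = -9)
h(-22, 23)/(-382) + p/65 = -9/(-382) - 43/65 = -9*(-1/382) - 43*1/65 = 9/382 - 43/65 = -15841/24830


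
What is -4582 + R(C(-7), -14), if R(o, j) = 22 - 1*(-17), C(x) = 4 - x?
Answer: -4543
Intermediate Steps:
R(o, j) = 39 (R(o, j) = 22 + 17 = 39)
-4582 + R(C(-7), -14) = -4582 + 39 = -4543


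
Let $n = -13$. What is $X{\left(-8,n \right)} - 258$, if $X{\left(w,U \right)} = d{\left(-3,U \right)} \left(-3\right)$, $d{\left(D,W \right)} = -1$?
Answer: $-255$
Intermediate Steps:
$X{\left(w,U \right)} = 3$ ($X{\left(w,U \right)} = \left(-1\right) \left(-3\right) = 3$)
$X{\left(-8,n \right)} - 258 = 3 - 258 = -255$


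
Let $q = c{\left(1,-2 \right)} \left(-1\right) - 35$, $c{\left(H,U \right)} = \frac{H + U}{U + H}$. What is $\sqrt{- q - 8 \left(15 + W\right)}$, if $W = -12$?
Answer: $2 \sqrt{3} \approx 3.4641$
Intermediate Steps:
$c{\left(H,U \right)} = 1$ ($c{\left(H,U \right)} = \frac{H + U}{H + U} = 1$)
$q = -36$ ($q = 1 \left(-1\right) - 35 = -1 - 35 = -36$)
$\sqrt{- q - 8 \left(15 + W\right)} = \sqrt{\left(-1\right) \left(-36\right) - 8 \left(15 - 12\right)} = \sqrt{36 - 24} = \sqrt{12} = 2 \sqrt{3}$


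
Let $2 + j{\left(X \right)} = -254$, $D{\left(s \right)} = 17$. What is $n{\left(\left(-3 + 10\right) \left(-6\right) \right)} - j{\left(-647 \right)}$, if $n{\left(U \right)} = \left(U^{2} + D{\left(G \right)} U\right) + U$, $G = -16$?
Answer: $1264$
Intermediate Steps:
$j{\left(X \right)} = -256$ ($j{\left(X \right)} = -2 - 254 = -256$)
$n{\left(U \right)} = U^{2} + 18 U$ ($n{\left(U \right)} = \left(U^{2} + 17 U\right) + U = U^{2} + 18 U$)
$n{\left(\left(-3 + 10\right) \left(-6\right) \right)} - j{\left(-647 \right)} = \left(-3 + 10\right) \left(-6\right) \left(18 + \left(-3 + 10\right) \left(-6\right)\right) - -256 = 7 \left(-6\right) \left(18 + 7 \left(-6\right)\right) + 256 = - 42 \left(18 - 42\right) + 256 = \left(-42\right) \left(-24\right) + 256 = 1008 + 256 = 1264$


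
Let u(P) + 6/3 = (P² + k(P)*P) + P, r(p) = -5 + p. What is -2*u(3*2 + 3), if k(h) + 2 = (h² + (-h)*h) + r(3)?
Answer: -104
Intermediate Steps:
k(h) = -4 (k(h) = -2 + ((h² + (-h)*h) + (-5 + 3)) = -2 + ((h² - h²) - 2) = -2 + (0 - 2) = -2 - 2 = -4)
u(P) = -2 + P² - 3*P (u(P) = -2 + ((P² - 4*P) + P) = -2 + (P² - 3*P) = -2 + P² - 3*P)
-2*u(3*2 + 3) = -2*(-2 + (3*2 + 3)² - 3*(3*2 + 3)) = -2*(-2 + (6 + 3)² - 3*(6 + 3)) = -2*(-2 + 9² - 3*9) = -2*(-2 + 81 - 27) = -2*52 = -104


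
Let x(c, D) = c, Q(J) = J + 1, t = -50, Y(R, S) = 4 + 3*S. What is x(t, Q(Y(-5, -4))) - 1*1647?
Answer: -1697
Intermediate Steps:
Q(J) = 1 + J
x(t, Q(Y(-5, -4))) - 1*1647 = -50 - 1*1647 = -50 - 1647 = -1697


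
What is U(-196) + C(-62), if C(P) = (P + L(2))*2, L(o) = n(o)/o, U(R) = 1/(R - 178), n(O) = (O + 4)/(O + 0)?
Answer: -45255/374 ≈ -121.00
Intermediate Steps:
n(O) = (4 + O)/O
U(R) = 1/(-178 + R)
L(o) = (4 + o)/o² (L(o) = ((4 + o)/o)/o = (4 + o)/o²)
C(P) = 3 + 2*P (C(P) = (P + (4 + 2)/2²)*2 = (P + (¼)*6)*2 = (P + 3/2)*2 = (3/2 + P)*2 = 3 + 2*P)
U(-196) + C(-62) = 1/(-178 - 196) + (3 + 2*(-62)) = 1/(-374) + (3 - 124) = -1/374 - 121 = -45255/374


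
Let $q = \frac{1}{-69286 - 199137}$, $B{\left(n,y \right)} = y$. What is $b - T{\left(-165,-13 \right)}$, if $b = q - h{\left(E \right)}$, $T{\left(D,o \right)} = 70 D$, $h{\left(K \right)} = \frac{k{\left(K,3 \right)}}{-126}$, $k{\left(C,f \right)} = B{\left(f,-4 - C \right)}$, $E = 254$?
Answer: $\frac{65094456440}{5636883} \approx 11548.0$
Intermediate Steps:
$k{\left(C,f \right)} = -4 - C$
$h{\left(K \right)} = \frac{2}{63} + \frac{K}{126}$ ($h{\left(K \right)} = \frac{-4 - K}{-126} = \left(-4 - K\right) \left(- \frac{1}{126}\right) = \frac{2}{63} + \frac{K}{126}$)
$q = - \frac{1}{268423}$ ($q = \frac{1}{-268423} = - \frac{1}{268423} \approx -3.7255 \cdot 10^{-6}$)
$b = - \frac{11542210}{5636883}$ ($b = - \frac{1}{268423} - \left(\frac{2}{63} + \frac{1}{126} \cdot 254\right) = - \frac{1}{268423} - \left(\frac{2}{63} + \frac{127}{63}\right) = - \frac{1}{268423} - \frac{43}{21} = - \frac{11542210}{5636883} \approx -2.0476$)
$b - T{\left(-165,-13 \right)} = - \frac{11542210}{5636883} - 70 \left(-165\right) = - \frac{11542210}{5636883} - -11550 = - \frac{11542210}{5636883} + 11550 = \frac{65094456440}{5636883}$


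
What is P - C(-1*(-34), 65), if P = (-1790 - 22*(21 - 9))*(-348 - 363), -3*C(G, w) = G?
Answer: 4381216/3 ≈ 1.4604e+6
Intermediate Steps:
C(G, w) = -G/3
P = 1460394 (P = (-1790 - 22*12)*(-711) = (-1790 - 264)*(-711) = -2054*(-711) = 1460394)
P - C(-1*(-34), 65) = 1460394 - (-1)*(-1*(-34))/3 = 1460394 - (-1)*34/3 = 1460394 - 1*(-34/3) = 1460394 + 34/3 = 4381216/3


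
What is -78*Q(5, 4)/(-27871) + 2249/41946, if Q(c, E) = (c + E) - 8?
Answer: 65953667/1169076966 ≈ 0.056415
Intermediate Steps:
Q(c, E) = -8 + E + c (Q(c, E) = (E + c) - 8 = -8 + E + c)
-78*Q(5, 4)/(-27871) + 2249/41946 = -78*(-8 + 4 + 5)/(-27871) + 2249/41946 = -78*1*(-1/27871) + 2249*(1/41946) = -78*(-1/27871) + 2249/41946 = 78/27871 + 2249/41946 = 65953667/1169076966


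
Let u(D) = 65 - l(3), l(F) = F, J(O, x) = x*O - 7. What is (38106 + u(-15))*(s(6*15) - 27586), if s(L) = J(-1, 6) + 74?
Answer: -1050574200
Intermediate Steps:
J(O, x) = -7 + O*x (J(O, x) = O*x - 7 = -7 + O*x)
u(D) = 62 (u(D) = 65 - 1*3 = 65 - 3 = 62)
s(L) = 61 (s(L) = (-7 - 1*6) + 74 = (-7 - 6) + 74 = -13 + 74 = 61)
(38106 + u(-15))*(s(6*15) - 27586) = (38106 + 62)*(61 - 27586) = 38168*(-27525) = -1050574200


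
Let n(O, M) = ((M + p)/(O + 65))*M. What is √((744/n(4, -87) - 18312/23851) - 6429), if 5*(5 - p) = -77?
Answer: I*√37848753125563672221/76776369 ≈ 80.131*I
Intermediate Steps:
p = 102/5 (p = 5 - ⅕*(-77) = 5 + 77/5 = 102/5 ≈ 20.400)
n(O, M) = M*(102/5 + M)/(65 + O) (n(O, M) = ((M + 102/5)/(O + 65))*M = ((102/5 + M)/(65 + O))*M = M*(102/5 + M)/(65 + O))
√((744/n(4, -87) - 18312/23851) - 6429) = √((744/(((⅕)*(-87)*(102 + 5*(-87))/(65 + 4))) - 18312/23851) - 6429) = √((744/(((⅕)*(-87)*(102 - 435)/69)) - 18312*1/23851) - 6429) = √((744/(((⅕)*(-87)*(1/69)*(-333))) - 18312/23851) - 6429) = √((744/(9657/115) - 18312/23851) - 6429) = √((744*(115/9657) - 18312/23851) - 6429) = √((28520/3219 - 18312/23851) - 6429) = √(621284192/76776369 - 6429) = √(-492973992109/76776369) = I*√37848753125563672221/76776369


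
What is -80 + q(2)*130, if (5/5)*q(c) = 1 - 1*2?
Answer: -210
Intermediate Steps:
q(c) = -1 (q(c) = 1 - 1*2 = 1 - 2 = -1)
-80 + q(2)*130 = -80 - 1*130 = -80 - 130 = -210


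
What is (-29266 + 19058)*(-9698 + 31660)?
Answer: -224188096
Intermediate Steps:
(-29266 + 19058)*(-9698 + 31660) = -10208*21962 = -224188096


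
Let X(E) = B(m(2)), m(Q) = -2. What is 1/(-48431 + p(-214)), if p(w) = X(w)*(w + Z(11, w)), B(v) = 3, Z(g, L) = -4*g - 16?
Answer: -1/49253 ≈ -2.0303e-5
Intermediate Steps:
Z(g, L) = -16 - 4*g
X(E) = 3
p(w) = -180 + 3*w (p(w) = 3*(w + (-16 - 4*11)) = 3*(w + (-16 - 44)) = 3*(w - 60) = 3*(-60 + w) = -180 + 3*w)
1/(-48431 + p(-214)) = 1/(-48431 + (-180 + 3*(-214))) = 1/(-48431 + (-180 - 642)) = 1/(-48431 - 822) = 1/(-49253) = -1/49253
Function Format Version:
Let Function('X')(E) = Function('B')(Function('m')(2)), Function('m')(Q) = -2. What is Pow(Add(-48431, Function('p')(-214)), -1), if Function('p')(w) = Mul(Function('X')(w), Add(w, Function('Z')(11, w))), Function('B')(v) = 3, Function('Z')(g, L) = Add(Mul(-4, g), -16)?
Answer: Rational(-1, 49253) ≈ -2.0303e-5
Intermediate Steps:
Function('Z')(g, L) = Add(-16, Mul(-4, g))
Function('X')(E) = 3
Function('p')(w) = Add(-180, Mul(3, w)) (Function('p')(w) = Mul(3, Add(w, Add(-16, Mul(-4, 11)))) = Mul(3, Add(w, Add(-16, -44))) = Mul(3, Add(w, -60)) = Mul(3, Add(-60, w)) = Add(-180, Mul(3, w)))
Pow(Add(-48431, Function('p')(-214)), -1) = Pow(Add(-48431, Add(-180, Mul(3, -214))), -1) = Pow(Add(-48431, Add(-180, -642)), -1) = Pow(Add(-48431, -822), -1) = Pow(-49253, -1) = Rational(-1, 49253)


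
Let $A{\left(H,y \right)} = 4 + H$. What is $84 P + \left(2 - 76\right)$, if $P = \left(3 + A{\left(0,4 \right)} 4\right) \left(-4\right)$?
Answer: $-6458$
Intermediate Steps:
$P = -76$ ($P = \left(3 + \left(4 + 0\right) 4\right) \left(-4\right) = \left(3 + 4 \cdot 4\right) \left(-4\right) = \left(3 + 16\right) \left(-4\right) = 19 \left(-4\right) = -76$)
$84 P + \left(2 - 76\right) = 84 \left(-76\right) + \left(2 - 76\right) = -6384 - 74 = -6458$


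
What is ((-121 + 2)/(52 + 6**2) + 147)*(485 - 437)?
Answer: 76902/11 ≈ 6991.1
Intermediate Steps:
((-121 + 2)/(52 + 6**2) + 147)*(485 - 437) = (-119/(52 + 36) + 147)*48 = (-119/88 + 147)*48 = (12817/88)*48 = 76902/11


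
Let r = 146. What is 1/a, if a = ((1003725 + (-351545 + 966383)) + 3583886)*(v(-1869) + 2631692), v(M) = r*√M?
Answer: 13427/183833382782734817 - 73*I*√1869/18015671512708012066 ≈ 7.3039e-14 - 1.7518e-16*I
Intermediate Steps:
v(M) = 146*√M
a = 13691243413708 + 759557554*I*√1869 (a = ((1003725 + (-351545 + 966383)) + 3583886)*(146*√(-1869) + 2631692) = ((1003725 + 614838) + 3583886)*(146*(I*√1869) + 2631692) = (1618563 + 3583886)*(146*I*√1869 + 2631692) = 5202449*(2631692 + 146*I*√1869) = 13691243413708 + 759557554*I*√1869 ≈ 1.3691e+13 + 3.2837e+10*I)
1/a = 1/(13691243413708 + 759557554*I*√1869)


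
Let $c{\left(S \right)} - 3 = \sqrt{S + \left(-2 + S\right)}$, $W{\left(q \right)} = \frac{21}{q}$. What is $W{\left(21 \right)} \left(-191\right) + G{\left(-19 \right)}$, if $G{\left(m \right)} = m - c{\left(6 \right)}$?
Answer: $-213 - \sqrt{10} \approx -216.16$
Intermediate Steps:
$c{\left(S \right)} = 3 + \sqrt{-2 + 2 S}$ ($c{\left(S \right)} = 3 + \sqrt{S + \left(-2 + S\right)} = 3 + \sqrt{-2 + 2 S}$)
$G{\left(m \right)} = -3 + m - \sqrt{10}$ ($G{\left(m \right)} = m - \left(3 + \sqrt{-2 + 2 \cdot 6}\right) = m - \left(3 + \sqrt{-2 + 12}\right) = m - \left(3 + \sqrt{10}\right) = -3 + m - \sqrt{10}$)
$W{\left(21 \right)} \left(-191\right) + G{\left(-19 \right)} = \frac{21}{21} \left(-191\right) - \left(22 + \sqrt{10}\right) = 21 \cdot \frac{1}{21} \left(-191\right) - \left(22 + \sqrt{10}\right) = 1 \left(-191\right) - \left(22 + \sqrt{10}\right) = -191 - \left(22 + \sqrt{10}\right) = -213 - \sqrt{10}$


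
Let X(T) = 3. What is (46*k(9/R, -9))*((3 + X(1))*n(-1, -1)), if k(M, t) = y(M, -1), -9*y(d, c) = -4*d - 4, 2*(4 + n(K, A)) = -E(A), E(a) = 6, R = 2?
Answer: -14168/3 ≈ -4722.7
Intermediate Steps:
n(K, A) = -7 (n(K, A) = -4 + (-1*6)/2 = -4 + (½)*(-6) = -4 - 3 = -7)
y(d, c) = 4/9 + 4*d/9 (y(d, c) = -(-4*d - 4)/9 = -(-4 - 4*d)/9 = 4/9 + 4*d/9)
k(M, t) = 4/9 + 4*M/9
(46*k(9/R, -9))*((3 + X(1))*n(-1, -1)) = (46*(4/9 + 4*(9/2)/9))*((3 + 3)*(-7)) = (46*(4/9 + 4*(9*(½))/9))*(6*(-7)) = (46*(4/9 + (4/9)*(9/2)))*(-42) = (46*(4/9 + 2))*(-42) = (46*(22/9))*(-42) = (1012/9)*(-42) = -14168/3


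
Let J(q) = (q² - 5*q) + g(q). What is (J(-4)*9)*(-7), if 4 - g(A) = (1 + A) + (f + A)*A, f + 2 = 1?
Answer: -1449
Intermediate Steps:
f = -1 (f = -2 + 1 = -1)
g(A) = 3 - A - A*(-1 + A) (g(A) = 4 - ((1 + A) + (-1 + A)*A) = 4 - ((1 + A) + A*(-1 + A)) = 4 - (1 + A + A*(-1 + A)) = 4 + (-1 - A - A*(-1 + A)) = 3 - A - A*(-1 + A))
J(q) = 3 - 5*q (J(q) = (q² - 5*q) + (3 - q²) = 3 - 5*q)
(J(-4)*9)*(-7) = ((3 - 5*(-4))*9)*(-7) = ((3 + 20)*9)*(-7) = (23*9)*(-7) = 207*(-7) = -1449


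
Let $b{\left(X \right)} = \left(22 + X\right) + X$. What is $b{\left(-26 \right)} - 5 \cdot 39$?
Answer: $-225$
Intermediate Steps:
$b{\left(X \right)} = 22 + 2 X$
$b{\left(-26 \right)} - 5 \cdot 39 = \left(22 + 2 \left(-26\right)\right) - 5 \cdot 39 = \left(22 - 52\right) - 195 = -30 - 195 = -225$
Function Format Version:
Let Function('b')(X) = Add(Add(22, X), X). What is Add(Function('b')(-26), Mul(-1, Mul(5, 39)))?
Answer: -225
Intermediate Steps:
Function('b')(X) = Add(22, Mul(2, X))
Add(Function('b')(-26), Mul(-1, Mul(5, 39))) = Add(Add(22, Mul(2, -26)), Mul(-1, Mul(5, 39))) = Add(Add(22, -52), Mul(-1, 195)) = Add(-30, -195) = -225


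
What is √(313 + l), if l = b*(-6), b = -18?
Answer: √421 ≈ 20.518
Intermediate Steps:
l = 108 (l = -18*(-6) = 108)
√(313 + l) = √(313 + 108) = √421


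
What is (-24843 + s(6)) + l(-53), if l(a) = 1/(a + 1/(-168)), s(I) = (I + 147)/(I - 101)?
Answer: -840717414/33839 ≈ -24845.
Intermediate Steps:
s(I) = (147 + I)/(-101 + I)
l(a) = 1/(-1/168 + a) (l(a) = 1/(a - 1/168) = 1/(-1/168 + a))
(-24843 + s(6)) + l(-53) = (-24843 + (147 + 6)/(-101 + 6)) + 168/(-1 + 168*(-53)) = (-24843 + 153/(-95)) + 168/(-1 - 8904) = (-24843 - 1/95*153) + 168/(-8905) = (-24843 - 153/95) + 168*(-1/8905) = -2360238/95 - 168/8905 = -840717414/33839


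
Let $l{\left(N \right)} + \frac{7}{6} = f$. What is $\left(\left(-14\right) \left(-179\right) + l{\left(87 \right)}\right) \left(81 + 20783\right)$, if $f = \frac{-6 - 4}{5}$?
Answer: $\frac{156657344}{3} \approx 5.2219 \cdot 10^{7}$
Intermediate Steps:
$f = -2$ ($f = \frac{1}{5} \left(-10\right) = -2$)
$l{\left(N \right)} = - \frac{19}{6}$ ($l{\left(N \right)} = - \frac{7}{6} - 2 = - \frac{19}{6}$)
$\left(\left(-14\right) \left(-179\right) + l{\left(87 \right)}\right) \left(81 + 20783\right) = \left(\left(-14\right) \left(-179\right) - \frac{19}{6}\right) \left(81 + 20783\right) = \left(2506 - \frac{19}{6}\right) 20864 = \frac{15017}{6} \cdot 20864 = \frac{156657344}{3}$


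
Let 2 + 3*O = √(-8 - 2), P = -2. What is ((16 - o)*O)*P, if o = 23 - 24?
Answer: 68/3 - 34*I*√10/3 ≈ 22.667 - 35.839*I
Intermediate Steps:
o = -1
O = -⅔ + I*√10/3 (O = -⅔ + √(-8 - 2)/3 = -⅔ + √(-10)/3 = -⅔ + (I*√10)/3 = -⅔ + I*√10/3 ≈ -0.66667 + 1.0541*I)
((16 - o)*O)*P = ((16 - 1*(-1))*(-⅔ + I*√10/3))*(-2) = ((16 + 1)*(-⅔ + I*√10/3))*(-2) = (17*(-⅔ + I*√10/3))*(-2) = (-34/3 + 17*I*√10/3)*(-2) = 68/3 - 34*I*√10/3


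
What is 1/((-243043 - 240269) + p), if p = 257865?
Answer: -1/225447 ≈ -4.4356e-6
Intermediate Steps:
1/((-243043 - 240269) + p) = 1/((-243043 - 240269) + 257865) = 1/(-483312 + 257865) = 1/(-225447) = -1/225447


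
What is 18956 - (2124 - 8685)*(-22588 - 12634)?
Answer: -231072586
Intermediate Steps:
18956 - (2124 - 8685)*(-22588 - 12634) = 18956 - (-6561)*(-35222) = 18956 - 1*231091542 = 18956 - 231091542 = -231072586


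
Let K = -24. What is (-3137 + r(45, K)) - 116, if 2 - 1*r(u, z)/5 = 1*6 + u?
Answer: -3498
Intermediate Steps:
r(u, z) = -20 - 5*u (r(u, z) = 10 - 5*(1*6 + u) = 10 - 5*(6 + u) = 10 + (-30 - 5*u) = -20 - 5*u)
(-3137 + r(45, K)) - 116 = (-3137 + (-20 - 5*45)) - 116 = (-3137 + (-20 - 225)) - 116 = (-3137 - 245) - 116 = -3382 - 116 = -3498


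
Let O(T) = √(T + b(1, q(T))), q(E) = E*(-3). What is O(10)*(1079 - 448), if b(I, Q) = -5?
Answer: 631*√5 ≈ 1411.0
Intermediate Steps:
q(E) = -3*E
O(T) = √(-5 + T) (O(T) = √(T - 5) = √(-5 + T))
O(10)*(1079 - 448) = √(-5 + 10)*(1079 - 448) = √5*631 = 631*√5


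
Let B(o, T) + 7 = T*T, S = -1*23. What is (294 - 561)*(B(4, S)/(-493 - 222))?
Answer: 139374/715 ≈ 194.93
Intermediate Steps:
S = -23
B(o, T) = -7 + T² (B(o, T) = -7 + T*T = -7 + T²)
(294 - 561)*(B(4, S)/(-493 - 222)) = (294 - 561)*((-7 + (-23)²)/(-493 - 222)) = -267*(-7 + 529)/(-715) = -139374*(-1)/715 = -267*(-522/715) = 139374/715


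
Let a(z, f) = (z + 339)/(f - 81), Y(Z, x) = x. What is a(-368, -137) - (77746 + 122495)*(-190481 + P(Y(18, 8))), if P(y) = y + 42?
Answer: 8312796463907/218 ≈ 3.8132e+10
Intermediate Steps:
P(y) = 42 + y
a(z, f) = (339 + z)/(-81 + f)
a(-368, -137) - (77746 + 122495)*(-190481 + P(Y(18, 8))) = (339 - 368)/(-81 - 137) - (77746 + 122495)*(-190481 + (42 + 8)) = -29/(-218) - 200241*(-190481 + 50) = -1/218*(-29) - 200241*(-190431) = 29/218 - 1*(-38132093871) = 29/218 + 38132093871 = 8312796463907/218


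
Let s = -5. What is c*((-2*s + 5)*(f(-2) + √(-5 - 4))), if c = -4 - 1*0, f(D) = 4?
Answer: -240 - 180*I ≈ -240.0 - 180.0*I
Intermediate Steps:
c = -4 (c = -4 + 0 = -4)
c*((-2*s + 5)*(f(-2) + √(-5 - 4))) = -4*(-2*(-5) + 5)*(4 + √(-5 - 4)) = -4*(10 + 5)*(4 + √(-9)) = -60*(4 + 3*I) = -4*(60 + 45*I) = -240 - 180*I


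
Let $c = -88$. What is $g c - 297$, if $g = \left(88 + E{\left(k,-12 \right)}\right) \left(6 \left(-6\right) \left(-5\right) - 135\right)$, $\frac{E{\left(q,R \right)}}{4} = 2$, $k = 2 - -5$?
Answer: $-380457$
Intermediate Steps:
$k = 7$ ($k = 2 + 5 = 7$)
$E{\left(q,R \right)} = 8$ ($E{\left(q,R \right)} = 4 \cdot 2 = 8$)
$g = 4320$ ($g = \left(88 + 8\right) \left(6 \left(-6\right) \left(-5\right) - 135\right) = 96 \left(\left(-36\right) \left(-5\right) - 135\right) = 96 \left(180 - 135\right) = 96 \cdot 45 = 4320$)
$g c - 297 = 4320 \left(-88\right) - 297 = -380160 - 297 = -380457$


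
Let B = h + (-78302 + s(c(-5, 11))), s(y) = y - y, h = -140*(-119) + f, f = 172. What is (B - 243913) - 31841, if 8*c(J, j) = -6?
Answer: -337224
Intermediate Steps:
c(J, j) = -¾ (c(J, j) = (⅛)*(-6) = -¾)
h = 16832 (h = -140*(-119) + 172 = 16660 + 172 = 16832)
s(y) = 0
B = -61470 (B = 16832 + (-78302 + 0) = 16832 - 78302 = -61470)
(B - 243913) - 31841 = (-61470 - 243913) - 31841 = -305383 - 31841 = -337224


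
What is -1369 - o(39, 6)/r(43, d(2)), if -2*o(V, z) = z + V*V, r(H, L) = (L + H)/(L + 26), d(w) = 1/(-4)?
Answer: -103639/114 ≈ -909.11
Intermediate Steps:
d(w) = -1/4
r(H, L) = (H + L)/(26 + L)
o(V, z) = -z/2 - V**2/2 (o(V, z) = -(z + V*V)/2 = -(z + V**2)/2 = -z/2 - V**2/2)
-1369 - o(39, 6)/r(43, d(2)) = -1369 - (-1/2*6 - 1/2*39**2)/((43 - 1/4)/(26 - 1/4)) = -1369 - (-3 - 1/2*1521)/((171/4)/(103/4)) = -1369 - (-3 - 1521/2)/((4/103)*(171/4)) = -1369 - (-1527)/(2*171/103) = -1369 - (-1527)*103/(2*171) = -1369 - 1*(-52427/114) = -1369 + 52427/114 = -103639/114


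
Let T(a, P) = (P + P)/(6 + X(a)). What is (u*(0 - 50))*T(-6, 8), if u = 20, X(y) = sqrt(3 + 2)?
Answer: -96000/31 + 16000*sqrt(5)/31 ≈ -1942.7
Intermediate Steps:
X(y) = sqrt(5)
T(a, P) = 2*P/(6 + sqrt(5)) (T(a, P) = (P + P)/(6 + sqrt(5)) = (2*P)/(6 + sqrt(5)) = 2*P/(6 + sqrt(5)))
(u*(0 - 50))*T(-6, 8) = (20*(0 - 50))*((12/31)*8 - 2/31*8*sqrt(5)) = (20*(-50))*(96/31 - 16*sqrt(5)/31) = -1000*(96/31 - 16*sqrt(5)/31) = -96000/31 + 16000*sqrt(5)/31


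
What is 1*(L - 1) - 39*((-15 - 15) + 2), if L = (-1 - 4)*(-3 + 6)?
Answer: 1076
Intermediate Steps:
L = -15 (L = -5*3 = -15)
1*(L - 1) - 39*((-15 - 15) + 2) = 1*(-15 - 1) - 39*((-15 - 15) + 2) = 1*(-16) - 39*(-30 + 2) = -16 - 39*(-28) = -16 + 1092 = 1076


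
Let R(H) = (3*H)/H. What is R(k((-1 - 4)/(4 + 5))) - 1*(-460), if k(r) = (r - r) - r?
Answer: 463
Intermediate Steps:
k(r) = -r (k(r) = 0 - r = -r)
R(H) = 3
R(k((-1 - 4)/(4 + 5))) - 1*(-460) = 3 - 1*(-460) = 3 + 460 = 463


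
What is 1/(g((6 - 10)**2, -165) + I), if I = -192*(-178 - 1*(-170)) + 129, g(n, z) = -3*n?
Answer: 1/1617 ≈ 0.00061843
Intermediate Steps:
I = 1665 (I = -192*(-178 + 170) + 129 = -192*(-8) + 129 = 1536 + 129 = 1665)
1/(g((6 - 10)**2, -165) + I) = 1/(-3*(6 - 10)**2 + 1665) = 1/(-3*(-4)**2 + 1665) = 1/(-3*16 + 1665) = 1/(-48 + 1665) = 1/1617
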